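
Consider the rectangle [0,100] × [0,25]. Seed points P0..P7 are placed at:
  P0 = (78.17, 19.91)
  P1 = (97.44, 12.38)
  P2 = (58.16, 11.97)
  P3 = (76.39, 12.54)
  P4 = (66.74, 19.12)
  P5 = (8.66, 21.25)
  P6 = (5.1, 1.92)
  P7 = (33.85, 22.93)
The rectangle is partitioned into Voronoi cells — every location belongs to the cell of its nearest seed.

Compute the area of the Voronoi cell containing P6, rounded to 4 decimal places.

1. box [0,100]×[0,25]: [(0, 0) (100, 0) (100, 25) (0, 25)]
2. ⊥bis P6·P0 via (41.635,10.915): [(0, 0) (44.3223, 0) (38.1672, 25) (0, 25)]  |A|=1031.1192
3. ⊥bis P6·P1 via (51.27,7.15): [(0, 0) (44.3223, 0) (38.1672, 25) (0, 25)]  |A|=1031.1192
4. ⊥bis P6·P2 via (31.63,6.945): [(0, 0) (32.9454, 0) (28.2102, 25) (0, 25)]  |A|=764.4459
5. ⊥bis P6·P3 via (40.745,7.23): [(0, 0) (32.9454, 0) (28.2102, 25) (0, 25)]  |A|=764.4459
6. ⊥bis P6·P4 via (35.92,10.52): [(0, 0) (32.9454, 0) (28.2102, 25) (0, 25)]  |A|=764.4459
7. ⊥bis P6·P5 via (6.88,11.585): [(0, 12.8521) (0, 0) (32.9454, 0) (31.6139, 7.0298)]  |A|=318.9518
8. ⊥bis P6·P7 via (19.475,12.425): [(22.1431, 8.774) (0, 12.8521) (0, 0) (28.555, 0)]  |A|=267.5631
9. canonical 4-gon: [(22.1431, 8.774) (0, 12.8521) (0, 0) (28.555, 0)]
10. shoelace: 267.5631

Area of P6's cell: 267.5631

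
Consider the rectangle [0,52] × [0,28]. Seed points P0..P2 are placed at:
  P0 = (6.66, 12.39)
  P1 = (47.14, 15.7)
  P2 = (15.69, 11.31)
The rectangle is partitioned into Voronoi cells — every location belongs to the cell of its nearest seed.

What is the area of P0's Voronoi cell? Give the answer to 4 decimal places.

1. box [0,52]×[0,28]: [(0, 0) (52, 0) (52, 28) (0, 28)]
2. ⊥bis P0·P1 via (26.9,14.045): [(0, 0) (28.0484, 0) (25.7589, 28) (0, 28)]  |A|=753.303
3. ⊥bis P0·P2 via (11.175,11.85): [(0, 0) (9.7577, 0) (13.1066, 28) (0, 28)]  |A|=320.1
4. canonical 4-gon: [(0, 0) (9.7577, 0) (13.1066, 28) (0, 28)]
5. shoelace: 320.1

Area of P0's cell: 320.1000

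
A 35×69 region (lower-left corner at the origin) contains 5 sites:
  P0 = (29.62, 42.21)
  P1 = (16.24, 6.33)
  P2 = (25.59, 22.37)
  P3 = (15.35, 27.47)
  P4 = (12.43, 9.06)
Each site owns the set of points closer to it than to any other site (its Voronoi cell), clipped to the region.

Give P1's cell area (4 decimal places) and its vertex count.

1. box [0,35]×[0,69]: [(0, 0) (35, 0) (35, 69) (0, 69)]
2. ⊥bis P1·P0 via (22.93,24.27): [(0, 32.8208) (0, 0) (35, 0) (35, 19.769)]  |A|=920.3215
3. ⊥bis P1·P2 via (20.915,14.35): [(0, 26.5417) (0, 0) (35, 0) (35, 6.1396)]  |A|=571.9232
4. ⊥bis P1·P3 via (15.795,16.9): [(16.4902, 16.9293) (0, 16.235) (0, 0) (35, 0) (35, 6.1396)]  |A|=486.9433
5. ⊥bis P1·P4 via (14.335,7.695): [(19.6372, 15.0948) (8.8213, 0) (35, 0) (35, 6.1396)]  |A|=244.7424
6. canonical 4-gon: [(19.6372, 15.0948) (8.8213, 0) (35, 0) (35, 6.1396)]
7. shoelace: 244.7424

Area of P1's cell: 244.7424 (4 vertices)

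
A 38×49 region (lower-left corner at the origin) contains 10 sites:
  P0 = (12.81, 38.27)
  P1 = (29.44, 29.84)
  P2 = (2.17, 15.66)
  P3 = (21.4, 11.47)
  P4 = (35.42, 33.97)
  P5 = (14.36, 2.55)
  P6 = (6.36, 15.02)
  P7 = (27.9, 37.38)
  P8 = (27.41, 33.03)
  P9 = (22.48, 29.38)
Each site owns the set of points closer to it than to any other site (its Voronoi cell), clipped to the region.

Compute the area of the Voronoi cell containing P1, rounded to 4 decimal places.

Area of P1's cell: 143.7772

1. box [0,38]×[0,49]: [(0, 0) (38, 0) (38, 49) (0, 49)]
2. ⊥bis P1·P0 via (21.125,34.055): [(3.862, 0) (38, 0) (38, 49) (28.7008, 49)]  |A|=1064.2102
3. ⊥bis P1·P2 via (15.805,22.75): [(15.597, 23.1499) (27.6347, 0) (38, 0) (38, 49) (28.7008, 49)]  |A|=789.0426
4. ⊥bis P1·P3 via (25.42,20.655): [(16.3456, 24.6266) (38, 15.1491) (38, 49) (28.7008, 49)]  |A|=479.8364
5. ⊥bis P1·P4 via (32.43,31.905): [(25.2818, 42.2552) (16.3456, 24.6266) (38, 15.1491) (38, 23.84)]  |A|=288.4806
6. ⊥bis P1·P5 via (21.9,16.195): [(25.2818, 42.2552) (16.3456, 24.6266) (38, 15.1491) (38, 23.84)]  |A|=288.4806
7. ⊥bis P1·P6 via (17.9,22.43): [(25.2818, 42.2552) (16.4091, 24.7519) (16.5458, 24.539) (38, 15.1491) (38, 23.84)]  |A|=288.4653
8. ⊥bis P1·P7 via (28.67,33.61): [(30.9332, 34.0722) (20.002, 31.8396) (16.4091, 24.7519) (16.5458, 24.539) (38, 15.1491) (38, 23.84)]  |A|=237.4317
9. ⊥bis P1·P8 via (28.425,31.435): [(31.4327, 33.349) (17.1635, 24.2686) (38, 15.1491) (38, 23.84)]  |A|=188.2032
10. ⊥bis P1·P9 via (25.96,29.61): [(31.4327, 33.349) (25.9437, 29.856) (26.5856, 20.1449) (38, 15.1491) (38, 23.84)]  |A|=143.7772
11. canonical 5-gon: [(31.4327, 33.349) (25.9437, 29.856) (26.5856, 20.1449) (38, 15.1491) (38, 23.84)]
12. shoelace: 143.7772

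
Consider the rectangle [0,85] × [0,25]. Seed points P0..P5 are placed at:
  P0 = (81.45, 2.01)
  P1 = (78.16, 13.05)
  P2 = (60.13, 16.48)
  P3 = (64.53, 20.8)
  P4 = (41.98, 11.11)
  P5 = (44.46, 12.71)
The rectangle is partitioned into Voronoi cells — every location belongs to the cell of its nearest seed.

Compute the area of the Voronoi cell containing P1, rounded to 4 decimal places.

Area of P1's cell: 259.8522

1. box [0,85]×[0,25]: [(0, 0) (85, 0) (85, 25) (0, 25)]
2. ⊥bis P1·P0 via (79.805,7.53): [(0, 0) (54.5372, 0) (85, 9.0781) (85, 25) (0, 25)]  |A|=1986.7269
3. ⊥bis P1·P2 via (69.145,14.765): [(67.0452, 3.7275) (85, 9.0781) (85, 25) (71.0921, 25)]  |A|=290.8645
4. ⊥bis P1·P3 via (71.345,16.925): [(68.6564, 12.1965) (67.0452, 3.7275) (85, 9.0781) (85, 25) (75.9364, 25)]  |A|=259.8522
5. ⊥bis P1·P4 via (60.07,12.08): [(68.6564, 12.1965) (67.0452, 3.7275) (85, 9.0781) (85, 25) (75.9364, 25)]  |A|=259.8522
6. ⊥bis P1·P5 via (61.31,12.88): [(68.6564, 12.1965) (67.0452, 3.7275) (85, 9.0781) (85, 25) (75.9364, 25)]  |A|=259.8522
7. canonical 5-gon: [(68.6564, 12.1965) (67.0452, 3.7275) (85, 9.0781) (85, 25) (75.9364, 25)]
8. shoelace: 259.8522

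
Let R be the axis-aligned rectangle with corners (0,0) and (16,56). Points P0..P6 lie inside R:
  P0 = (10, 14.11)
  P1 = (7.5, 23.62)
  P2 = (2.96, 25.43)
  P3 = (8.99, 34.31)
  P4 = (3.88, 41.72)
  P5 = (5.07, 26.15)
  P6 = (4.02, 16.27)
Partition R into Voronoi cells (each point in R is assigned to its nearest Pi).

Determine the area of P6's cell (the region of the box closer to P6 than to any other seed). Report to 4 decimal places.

1. box [0,16]×[0,56]: [(0, 0) (16, 0) (16, 56) (0, 56)]
2. ⊥bis P6·P0 via (7.01,15.19): [(0, 0) (1.5233, 0) (16, 40.079) (16, 56) (0, 56)]  |A|=605.8945
3. ⊥bis P6·P1 via (5.76,19.945): [(0, 22.6722) (0, 0) (1.5233, 0) (8.2941, 18.7452)]  |A|=108.3005
4. ⊥bis P6·P2 via (3.49,20.85): [(3.7782, 20.8833) (0, 20.4461) (0, 0) (1.5233, 0) (8.2941, 18.7452)]  |A|=104.0953
5. ⊥bis P6·P3 via (6.505,25.29): [(3.7782, 20.8833) (0, 20.4461) (0, 0) (1.5233, 0) (8.2941, 18.7452)]  |A|=104.0953
6. ⊥bis P6·P4 via (3.95,28.995): [(3.7782, 20.8833) (0, 20.4461) (0, 0) (1.5233, 0) (8.2941, 18.7452)]  |A|=104.0953
7. ⊥bis P6·P5 via (4.545,21.21): [(3.7782, 20.8833) (0, 20.4461) (0, 0) (1.5233, 0) (8.2941, 18.7452)]  |A|=104.0953
8. canonical 5-gon: [(3.7782, 20.8833) (0, 20.4461) (0, 0) (1.5233, 0) (8.2941, 18.7452)]
9. shoelace: 104.0953

Area of P6's cell: 104.0953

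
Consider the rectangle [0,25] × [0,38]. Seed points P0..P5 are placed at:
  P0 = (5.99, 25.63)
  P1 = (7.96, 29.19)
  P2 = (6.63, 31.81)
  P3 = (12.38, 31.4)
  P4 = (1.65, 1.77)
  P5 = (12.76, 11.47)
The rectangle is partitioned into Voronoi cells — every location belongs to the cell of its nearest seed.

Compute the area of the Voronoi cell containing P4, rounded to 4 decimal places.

Area of P4's cell: 96.4390

1. box [0,25]×[0,38]: [(0, 0) (25, 0) (25, 38) (0, 38)]
2. ⊥bis P4·P0 via (3.82,13.7): [(0, 14.3948) (0, 0) (25, 0) (25, 9.8475)]  |A|=303.0289
3. ⊥bis P4·P1 via (4.805,15.48): [(0, 14.3948) (0, 0) (25, 0) (25, 9.8475)]  |A|=303.0289
4. ⊥bis P4·P2 via (4.14,16.79): [(0, 14.3948) (0, 0) (25, 0) (25, 9.8475)]  |A|=303.0289
5. ⊥bis P4·P3 via (7.015,16.585): [(0, 14.3948) (0, 0) (25, 0) (25, 9.8475)]  |A|=303.0289
6. ⊥bis P4·P5 via (7.205,6.62): [(0.4956, 14.3047) (0, 14.3948) (0, 0) (12.9848, 0)]  |A|=96.439
7. canonical 4-gon: [(0.4956, 14.3047) (0, 14.3948) (0, 0) (12.9848, 0)]
8. shoelace: 96.439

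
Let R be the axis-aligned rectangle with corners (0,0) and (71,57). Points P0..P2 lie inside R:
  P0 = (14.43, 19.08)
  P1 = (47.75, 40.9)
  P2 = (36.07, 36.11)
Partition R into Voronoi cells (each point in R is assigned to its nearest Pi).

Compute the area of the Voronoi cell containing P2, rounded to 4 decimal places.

1. box [0,71]×[0,57]: [(0, 0) (71, 0) (71, 57) (0, 57)]
2. ⊥bis P2·P0 via (25.25,27.595): [(46.9664, 0) (71, 0) (71, 57) (2.1092, 57)]  |A|=2648.3458
3. ⊥bis P2·P1 via (41.91,38.505): [(46.9664, 0) (57.701, 0) (34.3251, 57) (2.1092, 57)]  |A|=1224.0912
4. canonical 4-gon: [(46.9664, 0) (57.701, 0) (34.3251, 57) (2.1092, 57)]
5. shoelace: 1224.0912

Area of P2's cell: 1224.0912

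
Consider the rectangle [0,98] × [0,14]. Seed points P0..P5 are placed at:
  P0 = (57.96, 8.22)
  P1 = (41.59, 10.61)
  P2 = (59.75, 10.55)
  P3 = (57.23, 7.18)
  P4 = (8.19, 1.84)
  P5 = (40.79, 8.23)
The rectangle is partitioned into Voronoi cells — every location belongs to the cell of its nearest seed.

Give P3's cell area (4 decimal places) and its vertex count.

Area of P3's cell: 131.8743 (4 vertices)

1. box [0,98]×[0,14]: [(0, 0) (98, 0) (98, 14) (0, 14)]
2. ⊥bis P3·P0 via (57.595,7.7): [(0, 0) (68.5649, 0) (48.6197, 14) (0, 14)]  |A|=820.2916
3. ⊥bis P3·P1 via (49.41,8.895): [(47.4592, 0) (68.5649, 0) (50.2748, 12.8382)]  |A|=135.4794
4. ⊥bis P3·P2 via (58.49,8.865): [(47.4592, 0) (68.5649, 0) (50.2748, 12.8382)]  |A|=135.4794
5. ⊥bis P3·P4 via (32.71,4.51): [(47.4592, 0) (68.5649, 0) (50.2748, 12.8382)]  |A|=135.4794
6. ⊥bis P3·P5 via (49.01,7.705): [(48.9529, 6.8106) (48.5179, 0) (68.5649, 0) (50.2748, 12.8382)]  |A|=131.8743
7. canonical 4-gon: [(48.9529, 6.8106) (48.5179, 0) (68.5649, 0) (50.2748, 12.8382)]
8. shoelace: 131.8743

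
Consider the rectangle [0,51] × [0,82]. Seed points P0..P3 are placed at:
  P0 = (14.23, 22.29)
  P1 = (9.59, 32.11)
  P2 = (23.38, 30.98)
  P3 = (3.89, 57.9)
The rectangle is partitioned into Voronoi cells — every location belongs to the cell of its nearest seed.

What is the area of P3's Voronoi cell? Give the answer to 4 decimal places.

Area of P3's cell: 1397.8832

1. box [0,51]×[0,82]: [(0, 0) (51, 0) (51, 82) (0, 82)]
2. ⊥bis P3·P0 via (9.06,40.095): [(0, 37.4643) (51, 52.273) (51, 82) (0, 82)]  |A|=1893.699
3. ⊥bis P3·P1 via (6.74,45.005): [(0, 43.5154) (51, 54.7872) (51, 82) (0, 82)]  |A|=1675.2858
4. ⊥bis P3·P2 via (13.635,44.44): [(0, 43.5154) (17.788, 47.4468) (51, 71.4921) (51, 82) (0, 82)]  |A|=1397.8832
5. canonical 5-gon: [(0, 43.5154) (17.788, 47.4468) (51, 71.4921) (51, 82) (0, 82)]
6. shoelace: 1397.8832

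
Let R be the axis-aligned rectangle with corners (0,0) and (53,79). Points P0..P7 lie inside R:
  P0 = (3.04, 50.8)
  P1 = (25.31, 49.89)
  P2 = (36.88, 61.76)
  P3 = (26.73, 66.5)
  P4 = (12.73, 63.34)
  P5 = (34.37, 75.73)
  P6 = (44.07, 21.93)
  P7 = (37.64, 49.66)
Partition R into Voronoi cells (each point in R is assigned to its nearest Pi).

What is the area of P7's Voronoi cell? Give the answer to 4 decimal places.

Area of P7's cell: 430.6544

1. box [0,53]×[0,79]: [(0, 0) (53, 0) (53, 79) (0, 79)]
2. ⊥bis P7·P0 via (20.34,50.23): [(18.685, 0) (53, 0) (53, 79) (21.2879, 79)]  |A|=2608.069
3. ⊥bis P7·P1 via (31.475,49.775): [(30.5465, 0) (53, 0) (53, 79) (32.0202, 79)]  |A|=1715.6167
4. ⊥bis P7·P2 via (37.26,55.71): [(31.5791, 55.3532) (30.5465, 0) (53, 0) (53, 56.6986)]  |A|=1228.7051
5. ⊥bis P7·P3 via (32.185,58.08): [(31.5791, 55.3532) (30.5465, 0) (53, 0) (53, 56.6986)]  |A|=1228.7051
6. ⊥bis P7·P4 via (25.185,56.5): [(31.5791, 55.3532) (30.5465, 0) (53, 0) (53, 56.6986)]  |A|=1228.7051
7. ⊥bis P7·P5 via (36.005,62.695): [(31.5791, 55.3532) (30.5465, 0) (53, 0) (53, 56.6986)]  |A|=1228.7051
8. ⊥bis P7·P6 via (40.855,35.795): [(31.5791, 55.3532) (31.1723, 33.5498) (53, 38.6112) (53, 56.6986)]  |A|=430.6544
9. canonical 4-gon: [(31.5791, 55.3532) (31.1723, 33.5498) (53, 38.6112) (53, 56.6986)]
10. shoelace: 430.6544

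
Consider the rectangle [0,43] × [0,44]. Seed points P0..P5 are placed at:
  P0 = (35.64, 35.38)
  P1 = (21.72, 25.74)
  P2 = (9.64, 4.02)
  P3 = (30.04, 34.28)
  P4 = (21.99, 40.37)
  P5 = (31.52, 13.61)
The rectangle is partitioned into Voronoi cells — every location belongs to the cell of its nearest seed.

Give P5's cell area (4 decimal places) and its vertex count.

1. box [0,43]×[0,44]: [(0, 0) (43, 0) (43, 44) (0, 44)]
2. ⊥bis P5·P0 via (33.58,24.495): [(0, 30.8501) (0, 0) (43, 0) (43, 22.7123)]  |A|=1151.5897
3. ⊥bis P5·P1 via (26.62,19.675): [(32.7746, 24.6474) (2.2672, 0) (43, 0) (43, 22.7123)]  |A|=618.1001
4. ⊥bis P5·P2 via (20.58,8.815): [(32.7746, 24.6474) (18.6443, 13.2313) (24.4436, 0) (43, 0) (43, 22.7123)]  |A|=471.3881
5. ⊥bis P5·P3 via (30.78,23.945): [(34.9199, 24.2414) (32.0146, 24.0334) (18.6443, 13.2313) (24.4436, 0) (43, 0) (43, 22.7123)]  |A|=470.5752
6. ⊥bis P5·P4 via (26.755,26.99): [(34.9199, 24.2414) (32.0146, 24.0334) (18.6443, 13.2313) (24.4436, 0) (43, 0) (43, 22.7123)]  |A|=470.5752
7. canonical 6-gon: [(34.9199, 24.2414) (32.0146, 24.0334) (18.6443, 13.2313) (24.4436, 0) (43, 0) (43, 22.7123)]
8. shoelace: 470.5752

Area of P5's cell: 470.5752 (6 vertices)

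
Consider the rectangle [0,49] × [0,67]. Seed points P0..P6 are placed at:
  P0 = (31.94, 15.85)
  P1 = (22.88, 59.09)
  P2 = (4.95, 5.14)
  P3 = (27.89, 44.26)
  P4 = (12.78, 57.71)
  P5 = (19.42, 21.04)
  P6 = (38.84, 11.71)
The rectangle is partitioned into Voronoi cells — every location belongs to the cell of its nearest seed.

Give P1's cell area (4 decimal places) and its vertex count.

1. box [0,49]×[0,67]: [(0, 0) (49, 0) (49, 67) (0, 67)]
2. ⊥bis P1·P0 via (27.41,37.47): [(0, 31.7268) (49, 41.9937) (49, 67) (0, 67)]  |A|=1476.8466
3. ⊥bis P1·P2 via (13.915,32.115): [(0, 36.7396) (9.2508, 33.6651) (49, 41.9937) (49, 67) (0, 67)]  |A|=1453.6607
4. ⊥bis P1·P3 via (25.385,51.675): [(0, 43.0992) (49, 59.6528) (49, 67) (0, 67)]  |A|=765.5749
5. ⊥bis P1·P4 via (17.83,58.4): [(19.0417, 49.532) (49, 59.6528) (49, 67) (16.655, 67)]  |A|=392.5556
6. ⊥bis P1·P5 via (21.15,40.065): [(19.0417, 49.532) (49, 59.6528) (49, 67) (16.655, 67)]  |A|=392.5556
7. ⊥bis P1·P6 via (30.86,35.4): [(19.0417, 49.532) (49, 59.6528) (49, 67) (16.655, 67)]  |A|=392.5556
8. canonical 4-gon: [(19.0417, 49.532) (49, 59.6528) (49, 67) (16.655, 67)]
9. shoelace: 392.5556

Area of P1's cell: 392.5556 (4 vertices)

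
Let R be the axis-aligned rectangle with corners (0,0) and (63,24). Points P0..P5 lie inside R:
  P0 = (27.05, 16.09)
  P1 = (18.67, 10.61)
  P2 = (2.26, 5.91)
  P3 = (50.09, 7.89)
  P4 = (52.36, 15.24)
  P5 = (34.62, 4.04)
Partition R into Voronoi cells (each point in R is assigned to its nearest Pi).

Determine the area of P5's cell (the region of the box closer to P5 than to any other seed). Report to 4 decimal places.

Area of P5's cell: 195.8421

1. box [0,63]×[0,24]: [(0, 0) (63, 0) (63, 24) (0, 24)]
2. ⊥bis P5·P0 via (30.835,10.065): [(14.8134, 0) (63, 0) (63, 24) (53.0169, 24)]  |A|=698.0364
3. ⊥bis P5·P1 via (26.645,7.325): [(26.7049, 7.4704) (23.6277, 0) (63, 0) (63, 24) (53.0169, 24)]  |A|=665.1131
4. ⊥bis P5·P2 via (18.44,4.975): [(26.7049, 7.4704) (23.6277, 0) (63, 0) (63, 24) (53.0169, 24)]  |A|=665.1131
5. ⊥bis P5·P3 via (42.355,5.965): [(39.915, 15.7692) (26.7049, 7.4704) (23.6277, 0) (43.8395, 0)]  |A|=195.936
6. ⊥bis P5·P4 via (43.49,9.64): [(40.1068, 14.9988) (39.704, 15.6367) (26.7049, 7.4704) (23.6277, 0) (43.8395, 0)]  |A|=195.8421
7. canonical 5-gon: [(40.1068, 14.9988) (39.704, 15.6367) (26.7049, 7.4704) (23.6277, 0) (43.8395, 0)]
8. shoelace: 195.8421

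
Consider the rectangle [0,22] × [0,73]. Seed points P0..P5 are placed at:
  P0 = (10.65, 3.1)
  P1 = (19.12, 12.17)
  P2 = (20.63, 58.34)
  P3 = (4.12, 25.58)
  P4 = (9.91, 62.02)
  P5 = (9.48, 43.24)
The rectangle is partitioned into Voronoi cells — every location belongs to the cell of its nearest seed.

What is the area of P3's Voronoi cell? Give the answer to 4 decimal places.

1. box [0,22]×[0,73]: [(0, 0) (22, 0) (22, 73) (0, 73)]
2. ⊥bis P3·P0 via (7.385,14.34): [(0, 12.1948) (22, 18.5854) (22, 73) (0, 73)]  |A|=1267.4181
3. ⊥bis P3·P1 via (11.62,18.875): [(0, 12.1948) (7.6291, 14.4109) (22, 30.4857) (22, 73) (0, 73)]  |A|=1181.9086
4. ⊥bis P3·P2 via (12.375,41.96): [(0, 48.1966) (0, 12.1948) (7.6291, 14.4109) (22, 30.4857) (22, 37.1093)]  |A|=514.2736
5. ⊥bis P3·P4 via (7.015,43.8): [(9.5109, 43.4034) (0, 44.9146) (0, 12.1948) (7.6291, 14.4109) (22, 30.4857) (22, 37.1093)]  |A|=498.6664
6. ⊥bis P3·P5 via (6.8,34.41): [(0, 36.4739) (0, 12.1948) (7.6291, 14.4109) (21.5154, 29.9437)]  |A|=305.0512
7. canonical 4-gon: [(0, 36.4739) (0, 12.1948) (7.6291, 14.4109) (21.5154, 29.9437)]
8. shoelace: 305.0512

Area of P3's cell: 305.0512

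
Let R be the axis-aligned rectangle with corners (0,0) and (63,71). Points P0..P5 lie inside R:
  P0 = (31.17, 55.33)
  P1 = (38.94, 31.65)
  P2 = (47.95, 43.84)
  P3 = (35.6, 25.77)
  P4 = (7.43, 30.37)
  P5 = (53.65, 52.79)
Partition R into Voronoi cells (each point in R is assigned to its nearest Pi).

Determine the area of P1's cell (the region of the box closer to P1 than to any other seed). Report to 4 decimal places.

Area of P1's cell: 421.8851

1. box [0,63]×[0,71]: [(0, 0) (63, 0) (63, 71) (0, 71)]
2. ⊥bis P1·P0 via (35.055,43.49): [(0, 31.9876) (0, 0) (63, 0) (63, 52.6595)]  |A|=2666.3815
3. ⊥bis P1·P2 via (43.445,37.745): [(35.4825, 43.6303) (0, 31.9876) (0, 0) (63, 0) (63, 23.2913)]  |A|=2262.3132
4. ⊥bis P1·P3 via (37.27,28.71): [(35.4825, 43.6303) (19.9662, 38.539) (63, 14.0947) (63, 23.2913)]  |A|=425.7256
5. ⊥bis P1·P4 via (23.185,31.01): [(35.4825, 43.6303) (22.8408, 39.4822) (22.948, 36.8453) (63, 14.0947) (63, 23.2913)]  |A|=421.8851
6. ⊥bis P1·P5 via (46.295,42.22): [(35.4825, 43.6303) (22.8408, 39.4822) (22.948, 36.8453) (63, 14.0947) (63, 23.2913)]  |A|=421.8851
7. canonical 5-gon: [(35.4825, 43.6303) (22.8408, 39.4822) (22.948, 36.8453) (63, 14.0947) (63, 23.2913)]
8. shoelace: 421.8851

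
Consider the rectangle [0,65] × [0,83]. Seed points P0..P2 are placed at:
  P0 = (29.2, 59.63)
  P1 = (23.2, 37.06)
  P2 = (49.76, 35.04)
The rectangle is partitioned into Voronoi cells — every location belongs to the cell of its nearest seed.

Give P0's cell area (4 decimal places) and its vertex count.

Area of P0's cell: 1935.4004 (5 vertices)

1. box [0,65]×[0,83]: [(0, 0) (65, 0) (65, 83) (0, 83)]
2. ⊥bis P0·P1 via (26.2,48.345): [(0, 55.31) (65, 38.0304) (65, 83) (0, 83)]  |A|=2361.4363
3. ⊥bis P0·P2 via (39.48,47.335): [(0, 55.31) (37.1928, 45.4227) (65, 68.6726) (65, 83) (0, 83)]  |A|=1935.4004
4. canonical 5-gon: [(0, 55.31) (37.1928, 45.4227) (65, 68.6726) (65, 83) (0, 83)]
5. shoelace: 1935.4004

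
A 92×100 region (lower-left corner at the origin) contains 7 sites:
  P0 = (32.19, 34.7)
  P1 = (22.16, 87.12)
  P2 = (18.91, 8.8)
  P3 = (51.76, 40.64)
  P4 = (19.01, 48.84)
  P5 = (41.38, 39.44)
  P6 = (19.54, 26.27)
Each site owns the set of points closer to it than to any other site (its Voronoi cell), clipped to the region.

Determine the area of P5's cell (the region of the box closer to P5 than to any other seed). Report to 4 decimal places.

Area of P5's cell: 429.4624

1. box [0,92]×[0,100]: [(0, 0) (92, 0) (92, 100) (0, 100)]
2. ⊥bis P5·P0 via (36.785,37.07): [(55.9049, 0) (92, 0) (92, 100) (4.3271, 100)]  |A|=6188.401
3. ⊥bis P5·P1 via (31.77,63.28): [(24.7301, 60.4422) (55.9049, 0) (92, 0) (92, 87.559)]  |A|=4035.8736
4. ⊥bis P5·P2 via (30.145,24.12): [(24.7301, 60.4422) (51.5673, 8.4099) (63.0349, 0) (92, 0) (92, 87.559)]  |A|=4005.8922
5. ⊥bis P5·P3 via (46.57,40.04): [(43.3439, 67.9455) (24.7301, 60.4422) (49.8394, 11.7599)]  |A|=547.2819
6. ⊥bis P5·P4 via (30.195,44.14): [(43.3439, 67.9455) (39.5567, 66.4188) (31.5164, 47.2848) (49.8394, 11.7599)]  |A|=429.4624
7. ⊥bis P5·P6 via (30.46,32.855): [(43.3439, 67.9455) (39.5567, 66.4188) (31.5164, 47.2848) (49.8394, 11.7599)]  |A|=429.4624
8. canonical 4-gon: [(43.3439, 67.9455) (39.5567, 66.4188) (31.5164, 47.2848) (49.8394, 11.7599)]
9. shoelace: 429.4624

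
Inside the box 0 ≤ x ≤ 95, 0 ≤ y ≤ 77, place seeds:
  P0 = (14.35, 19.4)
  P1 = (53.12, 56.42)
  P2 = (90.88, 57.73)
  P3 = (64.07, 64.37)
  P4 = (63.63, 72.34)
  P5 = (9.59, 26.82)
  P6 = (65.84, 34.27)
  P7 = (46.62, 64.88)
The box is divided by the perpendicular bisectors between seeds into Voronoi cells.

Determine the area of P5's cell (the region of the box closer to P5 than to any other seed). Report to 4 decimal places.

1. box [0,95]×[0,77]: [(0, 0) (95, 0) (95, 77) (0, 77)]
2. ⊥bis P5·P0 via (11.97,23.11): [(0, 15.4311) (95, 76.3745) (95, 77) (0, 77)]  |A|=2954.2311
3. ⊥bis P5·P1 via (31.355,41.62): [(0, 15.4311) (34.2309, 37.3906) (7.2969, 77) (0, 77)]  |A|=1198.2937
4. ⊥bis P5·P2 via (50.235,42.275): [(0, 15.4311) (34.2309, 37.3906) (7.2969, 77) (0, 77)]  |A|=1198.2937
5. ⊥bis P5·P3 via (36.83,45.595): [(0, 15.4311) (34.2309, 37.3906) (7.2969, 77) (0, 77)]  |A|=1198.2937
6. ⊥bis P5·P4 via (36.61,49.58): [(0, 15.4311) (34.2309, 37.3906) (7.2969, 77) (0, 77)]  |A|=1198.2937
7. ⊥bis P5·P6 via (37.715,30.545): [(0, 15.4311) (34.2309, 37.3906) (7.2969, 77) (0, 77)]  |A|=1198.2937
8. ⊥bis P5·P7 via (28.105,45.85): [(0, 73.1944) (0, 15.4311) (34.2309, 37.3906) (29.2091, 44.7758)]  |A|=1025.1459
9. canonical 4-gon: [(0, 73.1944) (0, 15.4311) (34.2309, 37.3906) (29.2091, 44.7758)]
10. shoelace: 1025.1459

Area of P5's cell: 1025.1459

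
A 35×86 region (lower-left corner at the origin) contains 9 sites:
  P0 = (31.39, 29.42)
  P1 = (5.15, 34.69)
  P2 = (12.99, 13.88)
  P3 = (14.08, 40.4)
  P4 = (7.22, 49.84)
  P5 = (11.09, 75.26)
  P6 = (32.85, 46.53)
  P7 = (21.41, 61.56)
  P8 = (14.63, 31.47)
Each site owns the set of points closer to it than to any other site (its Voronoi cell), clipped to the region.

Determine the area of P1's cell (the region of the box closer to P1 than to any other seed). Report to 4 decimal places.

1. box [0,35]×[0,86]: [(0, 0) (35, 0) (35, 86) (0, 86)]
2. ⊥bis P1·P0 via (18.27,32.055): [(0, 0) (11.8321, 0) (29.1042, 86) (0, 86)]  |A|=1760.2632
3. ⊥bis P1·P2 via (9.07,24.285): [(0, 20.868) (17.3348, 27.3987) (29.1042, 86) (0, 86)]  |A|=1417.2994
4. ⊥bis P1·P3 via (9.615,37.545): [(0, 52.5821) (0, 20.868) (16.3419, 27.0246)]  |A|=259.135
5. ⊥bis P1·P4 via (6.185,42.265): [(6.6364, 42.2033) (0, 43.1101) (0, 20.868) (16.3419, 27.0246)]  |A|=227.705
6. ⊥bis P1·P5 via (8.12,54.975): [(6.6364, 42.2033) (0, 43.1101) (0, 20.868) (16.3419, 27.0246)]  |A|=227.705
7. ⊥bis P1·P6 via (19,40.61): [(6.6364, 42.2033) (0, 43.1101) (0, 20.868) (16.3419, 27.0246)]  |A|=227.705
8. ⊥bis P1·P7 via (13.28,48.125): [(6.6364, 42.2033) (0, 43.1101) (0, 20.868) (16.3419, 27.0246)]  |A|=227.705
9. ⊥bis P1·P8 via (9.89,33.08): [(10.7851, 35.7151) (6.6364, 42.2033) (0, 43.1101) (0, 20.868) (6.5846, 23.3487)]  |A|=175.0937
10. canonical 5-gon: [(10.7851, 35.7151) (6.6364, 42.2033) (0, 43.1101) (0, 20.868) (6.5846, 23.3487)]
11. shoelace: 175.0937

Area of P1's cell: 175.0937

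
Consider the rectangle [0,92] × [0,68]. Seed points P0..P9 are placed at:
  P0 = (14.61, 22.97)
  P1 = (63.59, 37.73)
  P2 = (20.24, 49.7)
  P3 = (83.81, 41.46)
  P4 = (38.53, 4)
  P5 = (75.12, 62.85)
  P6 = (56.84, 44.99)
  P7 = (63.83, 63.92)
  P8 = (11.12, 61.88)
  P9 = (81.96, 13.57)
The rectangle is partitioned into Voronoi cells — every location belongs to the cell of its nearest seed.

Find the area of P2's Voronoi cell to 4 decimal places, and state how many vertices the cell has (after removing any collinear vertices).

1. box [0,92]×[0,68]: [(0, 0) (92, 0) (92, 68) (0, 68)]
2. ⊥bis P2·P0 via (17.425,36.335): [(0, 40.0051) (92, 20.6277) (92, 68) (0, 68)]  |A|=3466.8914
3. ⊥bis P2·P1 via (41.915,43.715): [(0, 40.0051) (38.6432, 31.8659) (48.6207, 68) (0, 68)]  |A|=1419.337
4. ⊥bis P2·P3 via (52.025,45.58): [(0, 40.0051) (38.6432, 31.8659) (48.6207, 68) (0, 68)]  |A|=1419.337
5. ⊥bis P2·P4 via (29.385,26.85): [(0, 40.0051) (38.6432, 31.8659) (48.6207, 68) (0, 68)]  |A|=1419.337
6. ⊥bis P2·P5 via (47.68,56.275): [(0, 40.0051) (38.6432, 31.8659) (46.6129, 60.7286) (44.8705, 68) (0, 68)]  |A|=1405.7025
7. ⊥bis P2·P6 via (38.54,47.345): [(0, 40.0051) (36.6033, 32.2956) (41.1981, 68) (0, 68)]  |A|=1247.8289
8. ⊥bis P2·P7 via (42.035,56.81): [(0, 40.0051) (36.6033, 32.2956) (40.4022, 61.8153) (38.3846, 68) (0, 68)]  |A|=1239.1287
9. ⊥bis P2·P8 via (15.68,55.79): [(0, 44.0493) (0, 40.0051) (36.6033, 32.2956) (40.4022, 61.8153) (38.3846, 68) (31.9868, 68)]  |A|=856.076
10. ⊥bis P2·P9 via (51.1,31.635): [(0, 44.0493) (0, 40.0051) (36.6033, 32.2956) (40.4022, 61.8153) (38.3846, 68) (31.9868, 68)]  |A|=856.076
11. canonical 6-gon: [(0, 44.0493) (0, 40.0051) (36.6033, 32.2956) (40.4022, 61.8153) (38.3846, 68) (31.9868, 68)]
12. shoelace: 856.076

Area of P2's cell: 856.0760 (6 vertices)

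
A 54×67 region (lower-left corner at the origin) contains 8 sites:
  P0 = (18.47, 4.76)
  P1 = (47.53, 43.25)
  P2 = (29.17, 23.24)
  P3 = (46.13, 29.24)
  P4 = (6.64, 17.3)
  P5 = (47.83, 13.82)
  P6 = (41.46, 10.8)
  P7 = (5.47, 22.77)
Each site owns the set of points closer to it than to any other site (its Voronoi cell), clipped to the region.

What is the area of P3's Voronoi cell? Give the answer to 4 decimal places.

Area of P3's cell: 260.3745

1. box [0,54]×[0,67]: [(0, 0) (54, 0) (54, 67) (0, 67)]
2. ⊥bis P3·P0 via (32.3,17): [(0, 53.4958) (47.3456, 0) (54, 0) (54, 67) (0, 67)]  |A|=2351.6051
3. ⊥bis P3·P1 via (46.83,36.245): [(12.2053, 39.705) (47.3456, 0) (54, 0) (54, 35.5285)]  |A|=874.5584
4. ⊥bis P3·P2 via (37.65,26.24): [(33.6444, 37.5626) (46.6583, 0.7765) (47.3456, 0) (54, 0) (54, 35.5285)]  |A|=494.1699
5. ⊥bis P3·P4 via (26.385,23.27): [(33.6444, 37.5626) (46.6583, 0.7765) (47.3456, 0) (54, 0) (54, 35.5285)]  |A|=494.1699
6. ⊥bis P3·P5 via (46.98,21.53): [(33.6444, 37.5626) (39.604, 20.7168) (54, 22.3039) (54, 35.5285)]  |A|=260.5832
7. ⊥bis P3·P6 via (43.795,20.02): [(33.6444, 37.5626) (39.4623, 21.1173) (40.6069, 20.8274) (54, 22.3039) (54, 35.5285)]  |A|=260.3745
8. ⊥bis P3·P7 via (25.8,26.005): [(33.6444, 37.5626) (39.4623, 21.1173) (40.6069, 20.8274) (54, 22.3039) (54, 35.5285)]  |A|=260.3745
9. canonical 5-gon: [(33.6444, 37.5626) (39.4623, 21.1173) (40.6069, 20.8274) (54, 22.3039) (54, 35.5285)]
10. shoelace: 260.3745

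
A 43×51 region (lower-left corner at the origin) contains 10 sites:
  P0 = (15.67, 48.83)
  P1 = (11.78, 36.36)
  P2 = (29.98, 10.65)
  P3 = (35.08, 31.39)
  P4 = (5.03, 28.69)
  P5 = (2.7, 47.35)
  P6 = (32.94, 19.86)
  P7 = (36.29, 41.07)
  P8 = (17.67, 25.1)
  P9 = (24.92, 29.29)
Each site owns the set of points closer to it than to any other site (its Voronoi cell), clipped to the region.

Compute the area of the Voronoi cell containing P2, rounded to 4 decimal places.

Area of P2's cell: 467.7859

1. box [0,43]×[0,51]: [(0, 0) (43, 0) (43, 51) (0, 51)]
2. ⊥bis P2·P0 via (22.825,29.74): [(0, 21.1851) (0, 0) (43, 0) (43, 37.3017)]  |A|=1257.4656
3. ⊥bis P2·P1 via (20.88,23.505): [(37.41, 35.2065) (0, 8.7241) (0, 0) (43, 0) (43, 37.3017)]  |A|=1024.3832
4. ⊥bis P2·P3 via (32.53,21.02): [(21.2781, 23.7868) (0, 8.7241) (0, 0) (43, 0) (43, 18.4454)]  |A|=804.5682
5. ⊥bis P2·P4 via (17.505,19.67): [(21.2781, 23.7868) (19.6466, 22.6318) (3.2827, 0) (43, 0) (43, 18.4454)]  |A|=681.722
6. ⊥bis P2·P5 via (16.34,29): [(21.2781, 23.7868) (19.6466, 22.6318) (3.2827, 0) (43, 0) (43, 18.4454)]  |A|=681.722
7. ⊥bis P2·P6 via (31.46,15.255): [(17.5461, 19.7268) (3.2827, 0) (43, 0) (43, 11.5462)]  |A|=538.6953
8. ⊥bis P2·P7 via (33.135,25.86): [(17.5461, 19.7268) (3.2827, 0) (43, 0) (43, 11.5462)]  |A|=538.6953
9. ⊥bis P2·P8 via (23.825,17.875): [(23.6834, 17.7543) (3.9886, 0.9763) (3.2827, 0) (43, 0) (43, 11.5462)]  |A|=467.7859
10. ⊥bis P2·P9 via (27.45,19.97): [(23.6834, 17.7543) (3.9886, 0.9763) (3.2827, 0) (43, 0) (43, 11.5462)]  |A|=467.7859
11. canonical 5-gon: [(23.6834, 17.7543) (3.9886, 0.9763) (3.2827, 0) (43, 0) (43, 11.5462)]
12. shoelace: 467.7859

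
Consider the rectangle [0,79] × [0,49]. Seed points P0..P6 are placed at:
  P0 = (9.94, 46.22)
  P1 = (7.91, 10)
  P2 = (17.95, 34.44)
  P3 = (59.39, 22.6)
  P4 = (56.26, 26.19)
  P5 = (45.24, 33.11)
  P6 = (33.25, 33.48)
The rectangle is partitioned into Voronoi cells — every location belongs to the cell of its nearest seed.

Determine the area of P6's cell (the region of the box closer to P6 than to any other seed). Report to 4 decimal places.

1. box [0,79]×[0,49]: [(0, 0) (79, 0) (79, 49) (0, 49)]
2. ⊥bis P6·P0 via (21.595,39.85): [(0, 0.3383) (0, 0) (79, 0) (79, 49) (26.5959, 49)]  |A|=3223.8987
3. ⊥bis P6·P1 via (20.58,21.74): [(14.9927, 27.7699) (40.7242, 0) (79, 0) (79, 49) (26.5959, 49)]  |A|=2655.9082
4. ⊥bis P6·P2 via (25.6,33.96): [(26.5369, 48.8921) (24.5635, 17.4409) (40.7242, 0) (79, 0) (79, 49) (26.5959, 49)]  |A|=2495.2098
5. ⊥bis P6·P3 via (46.32,28.04): [(26.5369, 48.8921) (24.5635, 17.4409) (36.5322, 4.5241) (55.044, 49) (26.5959, 49)]  |A|=835.4344
6. ⊥bis P6·P4 via (44.755,29.835): [(26.5369, 48.8921) (24.5635, 17.4409) (36.5322, 4.5241) (37.3857, 6.5746) (50.8268, 49) (26.5959, 49)]  |A|=745.9774
7. ⊥bis P6·P5 via (39.245,33.295): [(26.5369, 48.8921) (24.5635, 17.4409) (36.5322, 4.5241) (37.3857, 6.5746) (38.5321, 10.1932) (39.7296, 49) (26.5959, 49)]  |A|=530.654
8. canonical 7-gon: [(26.5369, 48.8921) (24.5635, 17.4409) (36.5322, 4.5241) (37.3857, 6.5746) (38.5321, 10.1932) (39.7296, 49) (26.5959, 49)]
9. shoelace: 530.654

Area of P6's cell: 530.6540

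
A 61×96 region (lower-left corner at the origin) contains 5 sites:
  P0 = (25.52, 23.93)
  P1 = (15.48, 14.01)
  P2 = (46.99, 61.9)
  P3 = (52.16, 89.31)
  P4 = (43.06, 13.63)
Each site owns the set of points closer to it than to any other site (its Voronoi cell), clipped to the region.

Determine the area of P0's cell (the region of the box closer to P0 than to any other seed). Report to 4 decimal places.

Area of P0's cell: 1180.7535

1. box [0,61]×[0,96]: [(0, 0) (61, 0) (61, 96) (0, 96)]
2. ⊥bis P0·P1 via (20.5,18.97): [(0, 39.718) (39.2433, 0) (61, 0) (61, 96) (0, 96)]  |A|=5076.6683
3. ⊥bis P0·P2 via (36.255,42.915): [(0, 63.4153) (0, 39.718) (39.2433, 0) (61, 0) (61, 28.923)]  |A|=2036.9861
4. ⊥bis P0·P3 via (38.84,56.62): [(0, 63.4153) (0, 39.718) (39.2433, 0) (61, 0) (61, 28.923)]  |A|=2036.9861
5. ⊥bis P0·P4 via (34.29,18.78): [(45.4197, 37.7329) (0, 63.4153) (0, 39.718) (29.2194, 10.1452)]  |A|=1180.7535
6. canonical 4-gon: [(45.4197, 37.7329) (0, 63.4153) (0, 39.718) (29.2194, 10.1452)]
7. shoelace: 1180.7535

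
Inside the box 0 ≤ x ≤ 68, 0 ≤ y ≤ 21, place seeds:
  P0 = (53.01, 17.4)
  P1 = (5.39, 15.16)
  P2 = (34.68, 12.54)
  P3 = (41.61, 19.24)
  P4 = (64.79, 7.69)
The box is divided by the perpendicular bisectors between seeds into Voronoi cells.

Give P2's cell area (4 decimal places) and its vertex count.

1. box [0,68]×[0,21]: [(0, 0) (68, 0) (68, 21) (0, 21)]
2. ⊥bis P2·P0 via (43.845,14.97): [(0, 0) (47.8141, 0) (42.2462, 21) (0, 21)]  |A|=945.6336
3. ⊥bis P2·P1 via (20.035,13.85): [(18.7961, 0) (47.8141, 0) (42.2462, 21) (20.6746, 21)]  |A|=531.1914
4. ⊥bis P2·P3 via (38.145,15.89): [(18.7961, 0) (47.8141, 0) (45.6627, 8.1142) (33.2046, 21) (20.6746, 21)]  |A|=472.9371
5. ⊥bis P2·P4 via (49.735,10.115): [(18.7961, 0) (47.8141, 0) (45.6627, 8.1142) (33.2046, 21) (20.6746, 21)]  |A|=472.9371
6. canonical 5-gon: [(18.7961, 0) (47.8141, 0) (45.6627, 8.1142) (33.2046, 21) (20.6746, 21)]
7. shoelace: 472.9371

Area of P2's cell: 472.9371 (5 vertices)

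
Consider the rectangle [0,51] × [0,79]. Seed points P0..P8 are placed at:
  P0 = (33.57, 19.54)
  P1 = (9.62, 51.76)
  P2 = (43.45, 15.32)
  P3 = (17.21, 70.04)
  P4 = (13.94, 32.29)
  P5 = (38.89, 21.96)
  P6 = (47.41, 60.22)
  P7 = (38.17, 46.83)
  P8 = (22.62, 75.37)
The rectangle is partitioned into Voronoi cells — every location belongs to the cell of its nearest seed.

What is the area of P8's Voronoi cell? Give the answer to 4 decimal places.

Area of P8's cell: 248.1834

1. box [0,51]×[0,79]: [(0, 0) (51, 0) (51, 79) (0, 79)]
2. ⊥bis P8·P0 via (28.095,47.455): [(0, 41.9447) (51, 51.9474) (51, 79) (0, 79)]  |A|=1634.752
3. ⊥bis P8·P1 via (16.12,63.565): [(0, 72.4409) (40.8388, 49.9545) (51, 51.9474) (51, 79) (0, 79)]  |A|=1012.0373
4. ⊥bis P8·P2 via (33.035,45.345): [(0, 72.4409) (40.8388, 49.9545) (51, 51.9474) (51, 79) (0, 79)]  |A|=1012.0373
5. ⊥bis P8·P3 via (19.915,72.705): [(42.0878, 50.1994) (51, 51.9474) (51, 79) (13.7131, 79)]  |A|=657.4918
6. ⊥bis P8·P4 via (18.28,53.83): [(42.0878, 50.1994) (51, 51.9474) (51, 79) (13.7131, 79)]  |A|=657.4918
7. ⊥bis P8·P5 via (30.755,48.665): [(40.6345, 51.6745) (51, 54.8321) (51, 79) (13.7131, 79)]  |A|=634.6974
8. ⊥bis P8·P6 via (35.015,67.795): [(31.0861, 61.3662) (41.8628, 79) (13.7131, 79)]  |A|=248.1929
9. ⊥bis P8·P7 via (30.395,61.1): [(31.0154, 61.438) (31.1873, 61.5317) (41.8628, 79) (13.7131, 79)]  |A|=248.1834
10. canonical 4-gon: [(31.0154, 61.438) (31.1873, 61.5317) (41.8628, 79) (13.7131, 79)]
11. shoelace: 248.1834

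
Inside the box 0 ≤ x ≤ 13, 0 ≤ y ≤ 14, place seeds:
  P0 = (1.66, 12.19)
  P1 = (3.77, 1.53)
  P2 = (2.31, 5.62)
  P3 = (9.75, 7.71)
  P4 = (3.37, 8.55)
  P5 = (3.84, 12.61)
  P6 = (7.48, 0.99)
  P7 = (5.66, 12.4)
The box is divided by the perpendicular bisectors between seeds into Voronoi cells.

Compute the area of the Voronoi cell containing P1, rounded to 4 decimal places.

Area of P1's cell: 20.3418

1. box [0,13]×[0,14]: [(0, 0) (13, 0) (13, 14) (0, 14)]
2. ⊥bis P1·P0 via (2.715,6.86): [(0, 6.3226) (0, 0) (13, 0) (13, 8.8958)]  |A|=98.9195
3. ⊥bis P1·P2 via (3.04,3.575): [(0, 2.4898) (0, 0) (13, 0) (13, 7.1304)]  |A|=62.5314
4. ⊥bis P1·P3 via (6.76,4.62): [(6.5464, 4.8267) (0, 2.4898) (0, 0) (11.5345, 0)]  |A|=35.9864
5. ⊥bis P1·P4 via (3.57,5.04): [(6.5464, 4.8267) (0, 2.4898) (0, 0) (11.5345, 0)]  |A|=35.9864
6. ⊥bis P1·P5 via (3.805,7.07): [(6.5464, 4.8267) (0, 2.4898) (0, 0) (11.5345, 0)]  |A|=35.9864
7. ⊥bis P1·P6 via (5.625,1.26): [(6.1221, 4.6752) (0, 2.4898) (0, 0) (5.4416, 0)]  |A|=20.3418
8. ⊥bis P1·P7 via (4.715,6.965): [(6.1221, 4.6752) (0, 2.4898) (0, 0) (5.4416, 0)]  |A|=20.3418
9. canonical 4-gon: [(6.1221, 4.6752) (0, 2.4898) (0, 0) (5.4416, 0)]
10. shoelace: 20.3418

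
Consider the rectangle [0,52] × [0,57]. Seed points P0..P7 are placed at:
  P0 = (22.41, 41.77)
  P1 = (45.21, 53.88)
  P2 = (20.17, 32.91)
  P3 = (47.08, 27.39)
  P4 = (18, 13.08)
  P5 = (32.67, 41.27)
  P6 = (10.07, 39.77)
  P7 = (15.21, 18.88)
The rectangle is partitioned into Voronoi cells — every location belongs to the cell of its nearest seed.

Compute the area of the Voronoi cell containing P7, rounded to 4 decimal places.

1. box [0,52]×[0,57]: [(0, 0) (52, 0) (52, 57) (0, 57)]
2. ⊥bis P7·P0 via (18.81,30.325): [(0, 36.2416) (0, 0) (52, 0) (52, 19.8852)]  |A|=1459.2969
3. ⊥bis P7·P1 via (30.21,36.38): [(47.978, 21.1503) (0, 36.2416) (0, 0) (52, 0) (52, 17.7029)]  |A|=1454.9083
4. ⊥bis P7·P2 via (17.69,25.895): [(0, 32.1489) (0, 0) (52, 0) (52, 13.7654)]  |A|=1193.7734
5. ⊥bis P7·P3 via (31.145,23.135): [(31.7337, 20.9301) (0, 32.1489) (0, 0) (37.3226, 0)]  |A|=900.6859
6. ⊥bis P7·P4 via (16.605,15.98): [(28.9451, 21.916) (0, 32.1489) (0, 7.9924)]  |A|=349.6059
7. ⊥bis P7·P5 via (23.94,30.075): [(28.9451, 21.916) (0, 32.1489) (0, 7.9924)]  |A|=349.6059
8. ⊥bis P7·P6 via (12.64,29.325): [(28.9451, 21.916) (9.8969, 28.6501) (0, 26.2149) (0, 7.9924)]  |A|=320.2417
9. canonical 4-gon: [(28.9451, 21.916) (9.8969, 28.6501) (0, 26.2149) (0, 7.9924)]
10. shoelace: 320.2417

Area of P7's cell: 320.2417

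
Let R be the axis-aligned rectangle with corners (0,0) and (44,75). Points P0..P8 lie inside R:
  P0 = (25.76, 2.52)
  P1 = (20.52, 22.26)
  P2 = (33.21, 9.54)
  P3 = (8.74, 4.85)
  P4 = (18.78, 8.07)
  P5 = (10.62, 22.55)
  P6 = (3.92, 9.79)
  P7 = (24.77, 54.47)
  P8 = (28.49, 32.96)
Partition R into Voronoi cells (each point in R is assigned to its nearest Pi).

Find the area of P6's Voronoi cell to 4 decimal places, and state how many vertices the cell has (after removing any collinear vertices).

1. box [0,44]×[0,75]: [(0, 0) (44, 0) (44, 75) (0, 75)]
2. ⊥bis P6·P0 via (14.84,6.155): [(0, 0) (12.7912, 0) (37.7568, 75) (0, 75)]  |A|=1895.5486
3. ⊥bis P6·P1 via (12.22,16.025): [(0, 32.2922) (0, 0) (12.7912, 0) (16.3122, 10.5775)]  |A|=331.0272
4. ⊥bis P6·P2 via (18.565,9.665): [(0, 32.2922) (0, 0) (12.7912, 0) (16.3122, 10.5775)]  |A|=331.0272
5. ⊥bis P6·P3 via (6.33,7.32): [(13.5023, 14.318) (0, 32.2922) (0, 1.1438)]  |A|=210.2873
6. ⊥bis P6·P4 via (11.35,8.93): [(11.779, 12.6367) (12.1777, 16.0813) (0, 32.2922) (0, 1.1438)]  |A|=207.6546
7. ⊥bis P6·P5 via (7.27,16.17): [(11.779, 12.6367) (11.9062, 13.7356) (0, 19.9873) (0, 1.1438)]  |A|=117.9192
8. ⊥bis P6·P7 via (14.345,32.13): [(11.779, 12.6367) (11.9062, 13.7356) (0, 19.9873) (0, 1.1438)]  |A|=117.9192
9. ⊥bis P6·P8 via (16.205,21.375): [(11.779, 12.6367) (11.9062, 13.7356) (0, 19.9873) (0, 1.1438)]  |A|=117.9192
10. canonical 4-gon: [(11.779, 12.6367) (11.9062, 13.7356) (0, 19.9873) (0, 1.1438)]
11. shoelace: 117.9192

Area of P6's cell: 117.9192 (4 vertices)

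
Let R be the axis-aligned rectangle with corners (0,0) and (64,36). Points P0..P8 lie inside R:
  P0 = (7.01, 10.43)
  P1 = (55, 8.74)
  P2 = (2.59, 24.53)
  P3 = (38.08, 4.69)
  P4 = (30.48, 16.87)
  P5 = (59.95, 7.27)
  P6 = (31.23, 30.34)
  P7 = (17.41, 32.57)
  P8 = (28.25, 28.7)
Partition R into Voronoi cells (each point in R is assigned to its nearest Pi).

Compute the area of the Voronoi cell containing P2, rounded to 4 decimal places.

1. box [0,64]×[0,36]: [(0, 0) (64, 0) (64, 36) (0, 36)]
2. ⊥bis P2·P0 via (4.8,17.48): [(0, 15.9753) (63.8796, 36) (0, 36)]  |A|=639.5847
3. ⊥bis P2·P1 via (28.795,16.635): [(0, 15.9753) (31.5786, 25.8744) (34.6293, 36) (0, 36)]  |A|=491.4964
4. ⊥bis P2·P3 via (20.335,14.61): [(0, 15.9753) (25.5812, 23.9944) (32.2927, 36) (0, 36)]  |A|=449.974
5. ⊥bis P2·P4 via (16.535,20.7): [(0, 15.9753) (16.6728, 21.2018) (20.7372, 36) (0, 36)]  |A|=320.3699
6. ⊥bis P2·P5 via (31.27,15.9): [(0, 15.9753) (16.6728, 21.2018) (20.7372, 36) (0, 36)]  |A|=320.3699
7. ⊥bis P2·P6 via (16.91,27.435): [(0, 15.9753) (16.6728, 21.2018) (17.5365, 24.3466) (15.1725, 36) (0, 36)]  |A|=287.9461
8. ⊥bis P2·P7 via (10,28.55): [(0, 15.9753) (14.3769, 20.4821) (5.9583, 36) (0, 36)]  |A|=190.1766
9. ⊥bis P2·P8 via (15.42,26.615): [(0, 15.9753) (14.3769, 20.4821) (5.9583, 36) (0, 36)]  |A|=190.1766
10. canonical 4-gon: [(0, 15.9753) (14.3769, 20.4821) (5.9583, 36) (0, 36)]
11. shoelace: 190.1766

Area of P2's cell: 190.1766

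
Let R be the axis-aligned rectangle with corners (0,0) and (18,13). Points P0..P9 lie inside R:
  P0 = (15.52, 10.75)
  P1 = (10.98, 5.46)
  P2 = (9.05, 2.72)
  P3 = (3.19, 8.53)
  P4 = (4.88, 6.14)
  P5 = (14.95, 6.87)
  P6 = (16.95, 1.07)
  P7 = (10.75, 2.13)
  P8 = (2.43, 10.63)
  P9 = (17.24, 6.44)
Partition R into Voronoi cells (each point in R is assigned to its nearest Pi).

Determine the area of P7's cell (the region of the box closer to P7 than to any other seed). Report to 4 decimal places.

1. box [0,18]×[0,13]: [(0, 0) (18, 0) (18, 13) (0, 13)]
2. ⊥bis P7·P0 via (13.135,6.44): [(0, 0) (18, 0) (18, 3.7479) (1.2802, 13) (0, 13)]  |A|=156.6534
3. ⊥bis P7·P1 via (10.865,3.795): [(0, 4.5454) (0, 0) (18, 0) (18, 3.3022)]  |A|=70.6286
4. ⊥bis P7·P2 via (9.9,2.425): [(10.3869, 3.828) (9.0584, 0) (18, 0) (18, 3.3022)]  |A|=29.6843
5. ⊥bis P7·P3 via (6.97,5.33): [(10.3869, 3.828) (9.0584, 0) (18, 0) (18, 3.3022)]  |A|=29.6843
6. ⊥bis P7·P4 via (7.815,4.135): [(10.3869, 3.828) (9.0584, 0) (18, 0) (18, 3.3022)]  |A|=29.6843
7. ⊥bis P7·P5 via (12.85,4.5): [(13.8807, 3.5867) (10.3869, 3.828) (9.0584, 0) (17.9286, 0)]  |A|=22.7548
8. ⊥bis P7·P6 via (13.85,1.6): [(14.149, 3.349) (13.8807, 3.5867) (10.3869, 3.828) (9.0584, 0) (13.5765, 0)]  |A|=15.4673
9. ⊥bis P7·P8 via (6.59,6.38): [(14.149, 3.349) (13.8807, 3.5867) (10.3869, 3.828) (9.0584, 0) (13.5765, 0)]  |A|=15.4673
10. ⊥bis P7·P9 via (13.995,4.285): [(14.149, 3.349) (13.8807, 3.5867) (10.3869, 3.828) (9.0584, 0) (13.5765, 0)]  |A|=15.4673
11. canonical 5-gon: [(14.149, 3.349) (13.8807, 3.5867) (10.3869, 3.828) (9.0584, 0) (13.5765, 0)]
12. shoelace: 15.4673

Area of P7's cell: 15.4673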